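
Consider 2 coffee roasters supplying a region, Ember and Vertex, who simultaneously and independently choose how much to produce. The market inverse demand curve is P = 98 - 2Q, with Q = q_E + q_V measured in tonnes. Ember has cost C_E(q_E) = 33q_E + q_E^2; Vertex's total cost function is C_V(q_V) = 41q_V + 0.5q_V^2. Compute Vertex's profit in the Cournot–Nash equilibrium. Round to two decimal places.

166.21

Ember's profit: π_E = (98 - 2Q)q_E - (33q_E + q_E²). Setting ∂π_E/∂q_E = 0: 65 - 6q_E - 2(q_V) = 0.
Vertex's first-order condition: 57 - 5q_V - 2(q_E) = 0.
So q_E = (65 - 2q_V)/6 and q_V = (57 - 2q_E)/5.
Substituting one into the other gives q_E = 211/26 and q_V = 106/13.
Price P = 98 - 2·(423/26) = 851/13.
Vertex's profit: (851/13)·(106/13) - 41·(106/13) - (1/2)(106/13)² = 166.2130.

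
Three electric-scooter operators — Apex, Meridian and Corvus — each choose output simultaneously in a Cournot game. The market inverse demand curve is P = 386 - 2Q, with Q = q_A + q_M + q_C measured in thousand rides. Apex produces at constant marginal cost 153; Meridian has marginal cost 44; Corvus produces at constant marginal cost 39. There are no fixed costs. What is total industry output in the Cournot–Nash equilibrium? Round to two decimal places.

Apex's profit: π_A = (386 - 2Q)q_A - (153q_A). Setting ∂π_A/∂q_A = 0: 233 - 4q_A - 2(q_M + q_C) = 0.
Meridian's first-order condition: 342 - 4q_M - 2(q_A + q_C) = 0.
Corvus's profit: π_C = (386 - 2Q)q_C - (39q_C). Setting ∂π_C/∂q_C = 0: 347 - 4q_C - 2(q_A + q_M) = 0.
Summing all 3 equations gives 922 − 8Q = 0, hence Q = 461/4.
Back-substituting: q_A = (233 − 461/2)/2 = 5/4, q_M = (342 − 461/2)/2 = 223/4, q_C = (347 − 461/2)/2 = 233/4.
Total output Q = 5/4 + 223/4 + 233/4 = 461/4.

115.25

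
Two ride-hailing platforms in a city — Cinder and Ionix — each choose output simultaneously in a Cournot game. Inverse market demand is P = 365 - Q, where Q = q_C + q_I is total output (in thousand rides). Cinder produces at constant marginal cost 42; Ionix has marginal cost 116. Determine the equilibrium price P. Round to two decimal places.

Cinder's profit: π_C = (365 - Q)q_C - (42q_C). Setting ∂π_C/∂q_C = 0: 323 - 2q_C - (q_I) = 0.
Ionix's first-order condition: 249 - 2q_I - (q_C) = 0.
So q_C = (323 - q_I)/2 and q_I = (249 - q_C)/2.
Solving the pair: q_C = 397/3, q_I = 175/3.
Total output Q = 572/3, so price P = 365 - 572/3 = 523/3.

174.33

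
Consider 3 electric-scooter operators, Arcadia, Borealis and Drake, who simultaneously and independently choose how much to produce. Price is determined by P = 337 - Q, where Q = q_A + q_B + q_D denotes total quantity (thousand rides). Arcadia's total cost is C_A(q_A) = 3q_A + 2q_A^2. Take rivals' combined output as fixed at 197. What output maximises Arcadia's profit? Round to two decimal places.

22.83

With rivals' combined output fixed at 197, Arcadia's profit is π_A = (337 - 197 - q_A)q_A - (3q_A + 2q_A²) = (140 - q_A)q_A - (3q_A + 2q_A²).
∂π_A/∂q_A = 137 - 6q_A = 0, so q_A = 137/6.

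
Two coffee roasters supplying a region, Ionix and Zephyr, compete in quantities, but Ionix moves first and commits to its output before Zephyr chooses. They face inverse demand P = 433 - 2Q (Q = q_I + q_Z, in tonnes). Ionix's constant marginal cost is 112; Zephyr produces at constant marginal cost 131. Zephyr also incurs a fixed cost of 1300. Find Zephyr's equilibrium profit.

878

The follower Zephyr best-responds to any q_I: π_Z = (433 - 2Q)q_Z - 131q_Z.
Follower FOC: 302 - 2q_I - 4q_Z = 0, so q_Z(q_I) = (302 - 2q_I)/4.
Ionix substitutes q_Z(q_I) into its own profit: π_I = q_I(433 - 2q_I - (302 - 2q_I)/2) - 112q_I = (282 - q_I)q_I - 112q_I.
Leader FOC: 170 - 2q_I = 0, so q_I = 85.
Then q_Z = (302 - 2·85)/4 = 33.
Price P = 433 - 2·118 = 197.
Zephyr's profit: (197 - 131)·33 - 1300 = 878.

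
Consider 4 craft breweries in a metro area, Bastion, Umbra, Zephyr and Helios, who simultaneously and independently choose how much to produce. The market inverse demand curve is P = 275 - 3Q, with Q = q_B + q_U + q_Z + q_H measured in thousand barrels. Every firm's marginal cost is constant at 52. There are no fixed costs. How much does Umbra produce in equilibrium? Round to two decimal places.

14.87

Each firm earns π_i = (275 - 3Q)q_i - 52q_i.
First-order condition (treating rivals' output as given): 223 - 6q_i - 3·Σ_{j≠i} q_j = 0.
By symmetry each firm produces the same amount; substituting Σ_{j≠i} q_j = 3q_i yields q_i = 223/15.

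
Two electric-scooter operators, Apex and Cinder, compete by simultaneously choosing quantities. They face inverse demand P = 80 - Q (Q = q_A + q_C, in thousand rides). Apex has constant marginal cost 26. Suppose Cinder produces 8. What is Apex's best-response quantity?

With the rival's output fixed at 8, Apex's profit is π_A = (80 - 8 - q_A)q_A - (26q_A) = (72 - q_A)q_A - (26q_A).
∂π_A/∂q_A = 46 - 2q_A = 0, so q_A = 23.

23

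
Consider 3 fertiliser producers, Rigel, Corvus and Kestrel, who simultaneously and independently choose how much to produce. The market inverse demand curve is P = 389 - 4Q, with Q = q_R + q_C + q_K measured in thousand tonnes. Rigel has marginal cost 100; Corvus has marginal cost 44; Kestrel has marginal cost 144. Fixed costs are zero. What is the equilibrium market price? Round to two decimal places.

Rigel's profit: π_R = (389 - 4Q)q_R - (100q_R). Setting ∂π_R/∂q_R = 0: 289 - 8q_R - 4(q_C + q_K) = 0.
Corvus's profit: π_C = (389 - 4Q)q_C - (44q_C). Setting ∂π_C/∂q_C = 0: 345 - 8q_C - 4(q_R + q_K) = 0.
Kestrel's profit: π_K = (389 - 4Q)q_K - (144q_K). Setting ∂π_K/∂q_K = 0: 245 - 8q_K - 4(q_R + q_C) = 0.
Adding the 3 conditions: 879 − 8Q − 8Q = 0, i.e. Q = 879/16.
Back-substituting: q_R = (289 − 879/4)/4 = 277/16, q_C = (345 − 879/4)/4 = 501/16, q_K = (245 − 879/4)/4 = 101/16.
Total output Q = 879/16, so price P = 389 - 4·(879/16) = 677/4.

169.25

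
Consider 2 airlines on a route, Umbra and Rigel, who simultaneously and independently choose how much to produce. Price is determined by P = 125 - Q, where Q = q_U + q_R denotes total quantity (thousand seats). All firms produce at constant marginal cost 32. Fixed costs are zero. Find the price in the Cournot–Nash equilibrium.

Each firm earns π_i = (125 - Q)q_i - 32q_i.
First-order condition (treating rivals' output as given): 93 - 2q_i - q_j = 0.
With identical firms every q_j equals q_i, so q_j = q_i and 93 = 3q_i, giving q_i = 31.
Total output Q = 62, so price P = 125 - 62 = 63.

63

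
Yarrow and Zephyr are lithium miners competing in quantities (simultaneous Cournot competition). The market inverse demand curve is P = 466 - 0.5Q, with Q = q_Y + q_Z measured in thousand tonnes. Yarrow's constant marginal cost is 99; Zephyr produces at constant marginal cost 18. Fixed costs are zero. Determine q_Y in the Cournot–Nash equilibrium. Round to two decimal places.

190.67

Yarrow's profit: π_Y = (466 - 0.5Q)q_Y - (99q_Y). Setting ∂π_Y/∂q_Y = 0: 367 - q_Y - (1/2)(q_Z) = 0.
Zephyr's profit: π_Z = (466 - 0.5Q)q_Z - (18q_Z). Setting ∂π_Z/∂q_Z = 0: 448 - q_Z - (1/2)(q_Y) = 0.
Best responses: q_Y = (367 - (1/2)q_Z), q_Z = (448 - (1/2)q_Y).
Substituting one into the other gives q_Y = 572/3 and q_Z = 1058/3.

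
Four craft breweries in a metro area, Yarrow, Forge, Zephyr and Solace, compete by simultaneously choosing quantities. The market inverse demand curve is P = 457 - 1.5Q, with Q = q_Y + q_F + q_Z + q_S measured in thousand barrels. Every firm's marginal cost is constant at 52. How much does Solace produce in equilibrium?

54

A representative firm's profit is π_i = q_i(457 - 1.5Q) - 52q_i.
Setting ∂π_i/∂q_i = 0 with rivals' quantities fixed: 405 - 3q_i - (3/2)·Σ_{j≠i} q_j = 0.
By symmetry each firm produces the same amount; substituting Σ_{j≠i} q_j = 3q_i yields q_i = 405/(15/2) = 54.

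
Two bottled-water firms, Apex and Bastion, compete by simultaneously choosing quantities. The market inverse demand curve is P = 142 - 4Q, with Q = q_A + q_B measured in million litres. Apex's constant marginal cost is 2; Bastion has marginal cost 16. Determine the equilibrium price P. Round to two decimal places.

Apex's profit: π_A = (142 - 4Q)q_A - (2q_A). Setting ∂π_A/∂q_A = 0: 140 - 8q_A - 4(q_B) = 0.
Bastion's profit: π_B = (142 - 4Q)q_B - (16q_B). Setting ∂π_B/∂q_B = 0: 126 - 8q_B - 4(q_A) = 0.
Best responses: q_A = (140 - 4q_B)/8, q_B = (126 - 4q_A)/8.
Solving the pair: q_A = 77/6, q_B = 28/3.
Total output Q = 133/6, so price P = 142 - 4·(133/6) = 160/3.

53.33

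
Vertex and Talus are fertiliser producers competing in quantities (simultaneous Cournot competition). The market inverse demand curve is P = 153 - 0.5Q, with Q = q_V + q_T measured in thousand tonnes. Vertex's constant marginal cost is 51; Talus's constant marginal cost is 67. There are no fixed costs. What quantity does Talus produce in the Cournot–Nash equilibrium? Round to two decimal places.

46.67

Vertex's profit: π_V = (153 - 0.5Q)q_V - (51q_V). Setting ∂π_V/∂q_V = 0: 102 - q_V - (1/2)(q_T) = 0.
Talus's first-order condition: 86 - q_T - (1/2)(q_V) = 0.
So q_V = (102 - (1/2)q_T) and q_T = (86 - (1/2)q_V).
Solving the pair: q_V = 236/3, q_T = 140/3.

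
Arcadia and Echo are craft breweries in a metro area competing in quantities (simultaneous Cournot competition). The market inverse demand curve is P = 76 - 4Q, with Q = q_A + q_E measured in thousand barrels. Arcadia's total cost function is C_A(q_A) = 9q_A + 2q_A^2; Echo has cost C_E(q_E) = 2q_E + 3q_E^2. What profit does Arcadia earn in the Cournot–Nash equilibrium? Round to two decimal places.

107.04

Arcadia's profit: π_A = (76 - 4Q)q_A - (9q_A + 2q_A²). Setting ∂π_A/∂q_A = 0: 67 - 12q_A - 4(q_E) = 0.
Echo's profit: π_E = (76 - 4Q)q_E - (2q_E + 3q_E²). Setting ∂π_E/∂q_E = 0: 74 - 14q_E - 4(q_A) = 0.
Rearranging gives the reaction functions q_A = (67 - 4q_E)/12 and q_E = (74 - 4q_A)/14.
Substituting one into the other gives q_A = 321/76 and q_E = 155/38.
Price P = 76 - 4·(631/76) = 813/19.
Arcadia's profit: (813/19)·(321/76) - 9·(321/76) - 2(321/76)² = 107.0370.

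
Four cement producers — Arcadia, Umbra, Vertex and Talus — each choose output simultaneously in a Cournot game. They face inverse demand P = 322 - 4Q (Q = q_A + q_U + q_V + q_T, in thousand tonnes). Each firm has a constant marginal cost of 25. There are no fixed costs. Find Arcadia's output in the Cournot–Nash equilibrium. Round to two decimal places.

A representative firm's profit is π_i = q_i(322 - 4Q) - 25q_i.
Setting ∂π_i/∂q_i = 0 with rivals' quantities fixed: 297 - 8q_i - 4·Σ_{j≠i} q_j = 0.
By symmetry each firm produces the same amount; substituting Σ_{j≠i} q_j = 3q_i yields q_i = 297/20.

14.85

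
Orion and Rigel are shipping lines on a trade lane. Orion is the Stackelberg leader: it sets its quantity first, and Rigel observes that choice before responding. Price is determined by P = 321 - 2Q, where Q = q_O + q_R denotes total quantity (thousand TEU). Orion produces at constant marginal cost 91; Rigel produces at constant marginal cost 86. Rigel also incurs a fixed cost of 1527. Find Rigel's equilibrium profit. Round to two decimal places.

348.78

Solve by backward induction. Given q_O, the follower Rigel maximises π_R = (321 - 2q_O - 2q_R)q_R - 86q_R.
Follower FOC: 235 - 2q_O - 4q_R = 0, so q_R(q_O) = (235 - 2q_O)/4.
Orion substitutes q_R(q_O) into its own profit: π_O = q_O(321 - 2q_O - (235 - 2q_O)/2) - 91q_O = (407/2 - q_O)q_O - 91q_O.
Maximising: ∂π_O/∂q_O = 225/2 - 2q_O = 0, giving q_O = 225/4.
Then q_R = (235 - 2·(225/4))/4 = 245/8.
Price P = 321 - 2·(695/8) = 589/4.
Rigel's profit: (589/4 - 86)·(245/8) - 1527 = 348.7813.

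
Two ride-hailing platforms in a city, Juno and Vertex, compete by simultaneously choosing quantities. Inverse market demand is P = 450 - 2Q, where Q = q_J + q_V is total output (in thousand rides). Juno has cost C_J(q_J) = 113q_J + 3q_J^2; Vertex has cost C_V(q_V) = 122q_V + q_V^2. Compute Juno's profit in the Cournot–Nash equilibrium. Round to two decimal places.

Juno's profit: π_J = (450 - 2Q)q_J - (113q_J + 3q_J²). Setting ∂π_J/∂q_J = 0: 337 - 10q_J - 2(q_V) = 0.
Vertex's first-order condition: 328 - 6q_V - 2(q_J) = 0.
So q_J = (337 - 2q_V)/10 and q_V = (328 - 2q_J)/6.
Solving the pair: q_J = 683/28, q_V = 1303/28.
Price P = 450 - 2·(993/14) = 308.1429.
Juno's profit: 308.1429·(683/28) - 113·(683/28) - 3(683/28)² = 2975.0574.

2975.06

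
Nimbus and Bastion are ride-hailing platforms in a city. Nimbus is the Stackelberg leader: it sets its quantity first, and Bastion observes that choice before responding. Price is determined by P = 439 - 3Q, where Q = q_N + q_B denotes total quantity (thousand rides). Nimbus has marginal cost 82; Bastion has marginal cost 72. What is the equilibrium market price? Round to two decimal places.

The follower Bastion best-responds to any q_N: π_B = (439 - 3Q)q_B - 72q_B.
Follower FOC: 367 - 3q_N - 6q_B = 0, so q_B(q_N) = (367 - 3q_N)/6.
The leader anticipates this reaction. Substituting into P = 439 - 3Q gives P = 511/2 - (3/2)q_N, so π_N = (511/2 - (3/2)q_N)q_N - 82q_N.
Maximising: ∂π_N/∂q_N = 347/2 - 3q_N = 0, giving q_N = 347/6.
Then q_B = (367 - 3·(347/6))/6 = 129/4.
Total output Q = 1081/12, so price P = 439 - 3·(1081/12) = 675/4.

168.75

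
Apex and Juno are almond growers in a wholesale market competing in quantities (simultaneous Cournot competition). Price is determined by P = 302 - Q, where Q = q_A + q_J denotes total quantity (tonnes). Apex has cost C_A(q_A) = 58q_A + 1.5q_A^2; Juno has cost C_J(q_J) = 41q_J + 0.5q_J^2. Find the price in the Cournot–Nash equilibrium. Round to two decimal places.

192.57

Apex's profit: π_A = (302 - Q)q_A - (58q_A + (3/2)q_A²). Setting ∂π_A/∂q_A = 0: 244 - 5q_A - (q_J) = 0.
Juno's profit: π_J = (302 - Q)q_J - (41q_J + (1/2)q_J²). Setting ∂π_J/∂q_J = 0: 261 - 3q_J - (q_A) = 0.
Rearranging gives the reaction functions q_A = (244 - q_J)/5 and q_J = (261 - q_A)/3.
Solving the pair: q_A = 471/14, q_J = 1061/14.
Total output Q = 766/7, so price P = 302 - 766/7 = 1348/7.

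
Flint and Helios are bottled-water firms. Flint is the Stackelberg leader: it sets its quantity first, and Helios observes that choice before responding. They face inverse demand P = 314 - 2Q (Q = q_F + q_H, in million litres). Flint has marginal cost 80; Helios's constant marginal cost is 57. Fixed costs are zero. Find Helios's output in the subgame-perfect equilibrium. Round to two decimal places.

37.88

Solve by backward induction. Given q_F, the follower Helios maximises π_H = (314 - 2q_F - 2q_H)q_H - 57q_H.
∂π_H/∂q_H = 257 - 2q_F - 4q_H = 0 gives the reaction function q_H = (257 - 2q_F)/4.
The leader anticipates this reaction. Substituting into P = 314 - 2Q gives P = 371/2 - q_F, so π_F = (371/2 - q_F)q_F - 80q_F.
Maximising: ∂π_F/∂q_F = 211/2 - 2q_F = 0, giving q_F = 211/4.
Then q_H = (257 - 2·(211/4))/4 = 303/8.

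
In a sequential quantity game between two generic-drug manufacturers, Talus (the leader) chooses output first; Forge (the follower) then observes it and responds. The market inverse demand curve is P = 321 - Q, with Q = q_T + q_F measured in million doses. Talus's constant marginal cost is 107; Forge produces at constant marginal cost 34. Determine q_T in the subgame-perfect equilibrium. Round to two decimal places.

70.50

Solve by backward induction. Given q_T, the follower Forge maximises π_F = (321 - q_T - q_F)q_F - 34q_F.
Follower FOC: 287 - q_T - 2q_F = 0, so q_F(q_T) = (287 - q_T)/2.
Talus substitutes q_F(q_T) into its own profit: π_T = q_T(321 - q_T - (287 - q_T)/2) - 107q_T = (355/2 - (1/2)q_T)q_T - 107q_T.
Leader FOC: 141/2 - q_T = 0, so q_T = 141/2.
Then q_F = (287 - 141/2)/2 = 433/4.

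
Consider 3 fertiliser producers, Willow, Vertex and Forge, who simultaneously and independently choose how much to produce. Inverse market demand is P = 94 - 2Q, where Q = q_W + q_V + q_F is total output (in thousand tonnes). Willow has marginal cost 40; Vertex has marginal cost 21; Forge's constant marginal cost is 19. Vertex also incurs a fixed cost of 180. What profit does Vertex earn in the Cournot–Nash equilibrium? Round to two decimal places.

Willow's profit: π_W = (94 - 2Q)q_W - (40q_W). Setting ∂π_W/∂q_W = 0: 54 - 4q_W - 2(q_V + q_F) = 0.
Vertex's profit: π_V = (94 - 2Q)q_V - (21q_V). Setting ∂π_V/∂q_V = 0: 73 - 4q_V - 2(q_W + q_F) = 0.
Forge's profit: π_F = (94 - 2Q)q_F - (19q_F). Setting ∂π_F/∂q_F = 0: 75 - 4q_F - 2(q_W + q_V) = 0.
Summing all 3 equations gives 202 − 8Q = 0, hence Q = 101/4.
Back-substituting: q_W = (54 − 101/2)/2 = 7/4, q_V = (73 − 101/2)/2 = 45/4, q_F = (75 − 101/2)/2 = 49/4.
Price P = 94 - 2·(101/4) = 87/2.
Vertex's profit: (87/2 - 21)·(45/4) - 180 = 585/8.

73.13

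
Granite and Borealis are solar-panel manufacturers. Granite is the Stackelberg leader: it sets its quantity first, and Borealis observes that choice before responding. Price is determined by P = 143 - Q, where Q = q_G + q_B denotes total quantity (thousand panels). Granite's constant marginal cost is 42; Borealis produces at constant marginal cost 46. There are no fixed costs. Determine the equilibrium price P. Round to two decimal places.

68.25

Solve by backward induction. Given q_G, the follower Borealis maximises π_B = (143 - q_G - q_B)q_B - 46q_B.
Setting the follower's marginal profit to zero, 97 - q_G - 2q_B = 0, i.e. q_B = (97 - q_G)/2.
Granite substitutes q_B(q_G) into its own profit: π_G = q_G(143 - q_G - (97 - q_G)/2) - 42q_G = (189/2 - (1/2)q_G)q_G - 42q_G.
Maximising: ∂π_G/∂q_G = 105/2 - q_G = 0, giving q_G = 105/2.
Then q_B = (97 - 105/2)/2 = 89/4.
Total output Q = 299/4, so price P = 143 - 299/4 = 273/4.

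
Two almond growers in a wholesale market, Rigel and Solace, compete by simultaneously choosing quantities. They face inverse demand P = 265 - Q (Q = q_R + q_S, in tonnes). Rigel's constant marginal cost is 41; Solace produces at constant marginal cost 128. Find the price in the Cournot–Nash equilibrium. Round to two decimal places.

144.67

Rigel's profit: π_R = (265 - Q)q_R - (41q_R). Setting ∂π_R/∂q_R = 0: 224 - 2q_R - (q_S) = 0.
Solace's first-order condition: 137 - 2q_S - (q_R) = 0.
Rearranging gives the reaction functions q_R = (224 - q_S)/2 and q_S = (137 - q_R)/2.
Solving the pair: q_R = 311/3, q_S = 50/3.
Total output Q = 361/3, so price P = 265 - 361/3 = 434/3.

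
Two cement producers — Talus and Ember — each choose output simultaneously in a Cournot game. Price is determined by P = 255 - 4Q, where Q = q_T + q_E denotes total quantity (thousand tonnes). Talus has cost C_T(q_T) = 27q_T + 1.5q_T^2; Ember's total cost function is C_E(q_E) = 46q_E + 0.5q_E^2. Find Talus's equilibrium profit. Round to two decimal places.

1180.52

Talus's profit: π_T = (255 - 4Q)q_T - (27q_T + (3/2)q_T²). Setting ∂π_T/∂q_T = 0: 228 - 11q_T - 4(q_E) = 0.
Ember's profit: π_E = (255 - 4Q)q_E - (46q_E + (1/2)q_E²). Setting ∂π_E/∂q_E = 0: 209 - 9q_E - 4(q_T) = 0.
Rearranging gives the reaction functions q_T = (228 - 4q_E)/11 and q_E = (209 - 4q_T)/9.
Substituting one into the other gives q_T = 1216/83 and q_E = 1387/83.
Price P = 255 - 4·31.3614 = 129.5542.
Talus's profit: 129.5542·(1216/83) - 27·(1216/83) - (3/2)(1216/83)² = 1180.5208.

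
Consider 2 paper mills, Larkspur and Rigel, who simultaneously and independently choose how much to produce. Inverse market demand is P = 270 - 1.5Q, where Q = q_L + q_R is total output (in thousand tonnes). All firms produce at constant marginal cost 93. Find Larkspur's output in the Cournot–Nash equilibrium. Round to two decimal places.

Each firm earns π_i = (270 - 1.5Q)q_i - 93q_i.
First-order condition (treating rivals' output as given): 177 - 3q_i - (3/2)q_j = 0.
With identical firms every q_j equals q_i, so q_j = q_i and 177 = (9/2)q_i, giving q_i = 118/3.

39.33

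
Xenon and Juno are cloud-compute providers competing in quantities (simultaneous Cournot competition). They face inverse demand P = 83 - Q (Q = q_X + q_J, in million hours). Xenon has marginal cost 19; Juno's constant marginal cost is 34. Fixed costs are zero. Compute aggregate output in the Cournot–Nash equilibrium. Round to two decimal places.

37.67

Xenon's profit: π_X = (83 - Q)q_X - (19q_X). Setting ∂π_X/∂q_X = 0: 64 - 2q_X - (q_J) = 0.
Juno's first-order condition: 49 - 2q_J - (q_X) = 0.
Rearranging gives the reaction functions q_X = (64 - q_J)/2 and q_J = (49 - q_X)/2.
Substituting one into the other gives q_X = 79/3 and q_J = 34/3.
Total output Q = 79/3 + 34/3 = 113/3.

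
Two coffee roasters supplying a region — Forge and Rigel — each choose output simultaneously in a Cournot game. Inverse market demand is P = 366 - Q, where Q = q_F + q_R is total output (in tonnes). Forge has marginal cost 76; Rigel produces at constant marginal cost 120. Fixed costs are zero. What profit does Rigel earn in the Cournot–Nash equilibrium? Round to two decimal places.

4533.78

Forge's profit: π_F = (366 - Q)q_F - (76q_F). Setting ∂π_F/∂q_F = 0: 290 - 2q_F - (q_R) = 0.
Rigel's profit: π_R = (366 - Q)q_R - (120q_R). Setting ∂π_R/∂q_R = 0: 246 - 2q_R - (q_F) = 0.
Best responses: q_F = (290 - q_R)/2, q_R = (246 - q_F)/2.
Solving the pair: q_F = 334/3, q_R = 202/3.
Price P = 366 - 536/3 = 562/3.
Rigel's profit: (562/3 - 120)·(202/3) = 4533.7778.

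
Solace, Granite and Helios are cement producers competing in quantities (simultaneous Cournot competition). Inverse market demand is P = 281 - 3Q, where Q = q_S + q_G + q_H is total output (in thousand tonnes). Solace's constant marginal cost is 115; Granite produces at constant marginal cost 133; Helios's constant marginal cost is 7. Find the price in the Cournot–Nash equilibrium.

Solace's profit: π_S = (281 - 3Q)q_S - (115q_S). Setting ∂π_S/∂q_S = 0: 166 - 6q_S - 3(q_G + q_H) = 0.
Granite's first-order condition: 148 - 6q_G - 3(q_S + q_H) = 0.
Helios's profit: π_H = (281 - 3Q)q_H - (7q_H). Setting ∂π_H/∂q_H = 0: 274 - 6q_H - 3(q_S + q_G) = 0.
Adding the 3 first-order conditions: 588 − 12Q = 0, so Q = 49.
Back-substituting: q_S = (166 − 147)/3 = 19/3, q_G = (148 − 147)/3 = 1/3, q_H = (274 − 147)/3 = 127/3.
Total output Q = 49, so price P = 281 - 3·49 = 134.

134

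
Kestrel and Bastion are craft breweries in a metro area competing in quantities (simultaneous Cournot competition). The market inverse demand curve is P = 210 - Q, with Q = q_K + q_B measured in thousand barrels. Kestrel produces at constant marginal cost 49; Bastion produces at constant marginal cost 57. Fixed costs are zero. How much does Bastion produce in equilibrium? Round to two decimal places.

48.33

Kestrel's profit: π_K = (210 - Q)q_K - (49q_K). Setting ∂π_K/∂q_K = 0: 161 - 2q_K - (q_B) = 0.
Bastion's profit: π_B = (210 - Q)q_B - (57q_B). Setting ∂π_B/∂q_B = 0: 153 - 2q_B - (q_K) = 0.
Rearranging gives the reaction functions q_K = (161 - q_B)/2 and q_B = (153 - q_K)/2.
Substituting one into the other gives q_K = 169/3 and q_B = 145/3.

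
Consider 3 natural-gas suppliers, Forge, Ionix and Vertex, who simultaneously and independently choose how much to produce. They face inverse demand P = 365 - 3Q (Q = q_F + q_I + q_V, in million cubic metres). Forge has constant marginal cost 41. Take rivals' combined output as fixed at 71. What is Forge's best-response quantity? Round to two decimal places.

18.50

With rivals' combined output fixed at 71, Forge's profit is π_F = (365 - 3·71 - 3q_F)q_F - (41q_F) = (152 - 3q_F)q_F - (41q_F).
∂π_F/∂q_F = 111 - 6q_F = 0, so q_F = 37/2.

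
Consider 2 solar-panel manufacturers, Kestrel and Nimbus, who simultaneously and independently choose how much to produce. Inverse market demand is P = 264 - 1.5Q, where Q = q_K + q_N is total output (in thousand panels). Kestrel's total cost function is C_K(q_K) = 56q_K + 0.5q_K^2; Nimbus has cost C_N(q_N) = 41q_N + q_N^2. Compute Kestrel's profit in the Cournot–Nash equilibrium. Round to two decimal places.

Kestrel's profit: π_K = (264 - 1.5Q)q_K - (56q_K + (1/2)q_K²). Setting ∂π_K/∂q_K = 0: 208 - 4q_K - (3/2)(q_N) = 0.
Nimbus's profit: π_N = (264 - 1.5Q)q_N - (41q_N + q_N²). Setting ∂π_N/∂q_N = 0: 223 - 5q_N - (3/2)(q_K) = 0.
Rearranging gives the reaction functions q_K = (208 - (3/2)q_N)/4 and q_N = (223 - (3/2)q_K)/5.
Solving the pair: q_K = 39.7465, q_N = 32.6761.
Price P = 264 - (3/2)·72.4225 = 155.3662.
Kestrel's profit: 155.3662·39.7465 - 56·39.7465 - (1/2)·39.7465² = 3159.5652.

3159.57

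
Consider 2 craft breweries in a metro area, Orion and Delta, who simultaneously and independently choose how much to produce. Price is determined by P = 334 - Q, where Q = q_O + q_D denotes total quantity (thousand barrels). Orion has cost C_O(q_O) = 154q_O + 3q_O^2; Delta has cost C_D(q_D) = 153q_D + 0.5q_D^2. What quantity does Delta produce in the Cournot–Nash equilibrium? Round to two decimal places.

55.13

Orion's profit: π_O = (334 - Q)q_O - (154q_O + 3q_O²). Setting ∂π_O/∂q_O = 0: 180 - 8q_O - (q_D) = 0.
Delta's first-order condition: 181 - 3q_D - (q_O) = 0.
Best responses: q_O = (180 - q_D)/8, q_D = (181 - q_O)/3.
Solving the pair: q_O = 359/23, q_D = 1268/23.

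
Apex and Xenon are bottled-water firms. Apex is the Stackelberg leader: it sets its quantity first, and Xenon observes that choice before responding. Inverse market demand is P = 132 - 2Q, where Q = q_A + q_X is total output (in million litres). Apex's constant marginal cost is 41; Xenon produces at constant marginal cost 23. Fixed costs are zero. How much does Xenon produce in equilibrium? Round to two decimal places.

Solve by backward induction. Given q_A, the follower Xenon maximises π_X = (132 - 2q_A - 2q_X)q_X - 23q_X.
∂π_X/∂q_X = 109 - 2q_A - 4q_X = 0 gives the reaction function q_X = (109 - 2q_A)/4.
Apex substitutes q_X(q_A) into its own profit: π_A = q_A(132 - 2q_A - (109 - 2q_A)/2) - 41q_A = (155/2 - q_A)q_A - 41q_A.
Maximising: ∂π_A/∂q_A = 73/2 - 2q_A = 0, giving q_A = 73/4.
Then q_X = (109 - 2·(73/4))/4 = 145/8.

18.13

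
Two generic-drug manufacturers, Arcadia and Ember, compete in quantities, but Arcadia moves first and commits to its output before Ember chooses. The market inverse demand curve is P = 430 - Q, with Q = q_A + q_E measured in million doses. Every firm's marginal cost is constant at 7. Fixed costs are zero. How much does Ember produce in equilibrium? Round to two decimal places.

105.75

Solve by backward induction. Given q_A, the follower Ember maximises π_E = (430 - q_A - q_E)q_E - 7q_E.
Setting the follower's marginal profit to zero, 423 - q_A - 2q_E = 0, i.e. q_E = (423 - q_A)/2.
Arcadia substitutes q_E(q_A) into its own profit: π_A = q_A(430 - q_A - (423 - q_A)/2) - 7q_A = (437/2 - (1/2)q_A)q_A - 7q_A.
Maximising: ∂π_A/∂q_A = 423/2 - q_A = 0, giving q_A = 423/2.
Then q_E = (423 - 423/2)/2 = 423/4.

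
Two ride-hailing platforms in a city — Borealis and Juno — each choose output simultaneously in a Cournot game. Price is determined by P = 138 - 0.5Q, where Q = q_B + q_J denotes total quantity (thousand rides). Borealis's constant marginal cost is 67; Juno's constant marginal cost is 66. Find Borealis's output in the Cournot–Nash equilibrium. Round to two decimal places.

46.67

Borealis's profit: π_B = (138 - 0.5Q)q_B - (67q_B). Setting ∂π_B/∂q_B = 0: 71 - q_B - (1/2)(q_J) = 0.
Juno's first-order condition: 72 - q_J - (1/2)(q_B) = 0.
So q_B = (71 - (1/2)q_J) and q_J = (72 - (1/2)q_B).
Solving the pair: q_B = 140/3, q_J = 146/3.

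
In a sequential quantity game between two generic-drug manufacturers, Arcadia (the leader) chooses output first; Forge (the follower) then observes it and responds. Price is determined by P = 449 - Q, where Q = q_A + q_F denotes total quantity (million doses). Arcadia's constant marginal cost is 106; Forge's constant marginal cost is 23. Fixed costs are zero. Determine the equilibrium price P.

171

The follower Forge best-responds to any q_A: π_F = (449 - Q)q_F - 23q_F.
Follower FOC: 426 - q_A - 2q_F = 0, so q_F(q_A) = (426 - q_A)/2.
Arcadia substitutes q_F(q_A) into its own profit: π_A = q_A(449 - q_A - (426 - q_A)/2) - 106q_A = (236 - (1/2)q_A)q_A - 106q_A.
The leader's first-order condition 130 - q_A = 0 yields q_A = 130.
Then q_F = (426 - 130)/2 = 148.
Total output Q = 278, so price P = 449 - 278 = 171.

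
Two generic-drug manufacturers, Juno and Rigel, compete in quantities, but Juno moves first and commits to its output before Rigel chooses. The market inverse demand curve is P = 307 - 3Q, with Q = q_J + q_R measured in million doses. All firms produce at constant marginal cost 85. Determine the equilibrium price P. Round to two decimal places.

The follower Rigel best-responds to any q_J: π_R = (307 - 3Q)q_R - 85q_R.
Follower FOC: 222 - 3q_J - 6q_R = 0, so q_R(q_J) = (222 - 3q_J)/6.
The leader anticipates this reaction. Substituting into P = 307 - 3Q gives P = 196 - (3/2)q_J, so π_J = (196 - (3/2)q_J)q_J - 85q_J.
Leader FOC: 111 - 3q_J = 0, so q_J = 37.
Then q_R = (222 - 3·37)/6 = 37/2.
Total output Q = 111/2, so price P = 307 - 3·(111/2) = 281/2.

140.50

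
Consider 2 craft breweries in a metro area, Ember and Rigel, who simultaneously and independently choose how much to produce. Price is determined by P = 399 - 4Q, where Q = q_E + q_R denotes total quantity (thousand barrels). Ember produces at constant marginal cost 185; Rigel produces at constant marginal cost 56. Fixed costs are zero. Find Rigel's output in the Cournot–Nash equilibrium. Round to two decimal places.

39.33

Ember's profit: π_E = (399 - 4Q)q_E - (185q_E). Setting ∂π_E/∂q_E = 0: 214 - 8q_E - 4(q_R) = 0.
Rigel's first-order condition: 343 - 8q_R - 4(q_E) = 0.
Best responses: q_E = (214 - 4q_R)/8, q_R = (343 - 4q_E)/8.
Solving the pair: q_E = 85/12, q_R = 118/3.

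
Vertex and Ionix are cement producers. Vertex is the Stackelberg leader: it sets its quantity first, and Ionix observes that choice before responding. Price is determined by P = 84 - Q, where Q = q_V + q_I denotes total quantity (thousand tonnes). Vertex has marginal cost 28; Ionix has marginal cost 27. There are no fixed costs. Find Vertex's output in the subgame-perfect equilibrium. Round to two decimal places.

The follower Ionix best-responds to any q_V: π_I = (84 - Q)q_I - 27q_I.
Follower FOC: 57 - q_V - 2q_I = 0, so q_I(q_V) = (57 - q_V)/2.
Vertex substitutes q_I(q_V) into its own profit: π_V = q_V(84 - q_V - (57 - q_V)/2) - 28q_V = (111/2 - (1/2)q_V)q_V - 28q_V.
Maximising: ∂π_V/∂q_V = 55/2 - q_V = 0, giving q_V = 55/2.
Then q_I = (57 - 55/2)/2 = 59/4.

27.50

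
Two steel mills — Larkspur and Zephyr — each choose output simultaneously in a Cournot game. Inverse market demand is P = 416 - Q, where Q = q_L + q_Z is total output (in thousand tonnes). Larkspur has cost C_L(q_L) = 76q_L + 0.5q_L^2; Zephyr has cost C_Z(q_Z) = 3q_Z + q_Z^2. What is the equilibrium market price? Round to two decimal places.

248.18

Larkspur's profit: π_L = (416 - Q)q_L - (76q_L + (1/2)q_L²). Setting ∂π_L/∂q_L = 0: 340 - 3q_L - (q_Z) = 0.
Zephyr's first-order condition: 413 - 4q_Z - (q_L) = 0.
Best responses: q_L = (340 - q_Z)/3, q_Z = (413 - q_L)/4.
Solving the pair: q_L = 947/11, q_Z = 899/11.
Total output Q = 1846/11, so price P = 416 - 1846/11 = 248.1818.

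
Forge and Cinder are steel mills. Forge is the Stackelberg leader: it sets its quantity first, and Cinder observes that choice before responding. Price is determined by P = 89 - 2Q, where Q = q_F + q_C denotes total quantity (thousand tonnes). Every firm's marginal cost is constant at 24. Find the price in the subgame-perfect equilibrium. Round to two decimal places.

40.25

Solve by backward induction. Given q_F, the follower Cinder maximises π_C = (89 - 2q_F - 2q_C)q_C - 24q_C.
Setting the follower's marginal profit to zero, 65 - 2q_F - 4q_C = 0, i.e. q_C = (65 - 2q_F)/4.
The leader anticipates this reaction. Substituting into P = 89 - 2Q gives P = 113/2 - q_F, so π_F = (113/2 - q_F)q_F - 24q_F.
Leader FOC: 65/2 - 2q_F = 0, so q_F = 65/4.
Then q_C = (65 - 2·(65/4))/4 = 65/8.
Total output Q = 195/8, so price P = 89 - 2·(195/8) = 161/4.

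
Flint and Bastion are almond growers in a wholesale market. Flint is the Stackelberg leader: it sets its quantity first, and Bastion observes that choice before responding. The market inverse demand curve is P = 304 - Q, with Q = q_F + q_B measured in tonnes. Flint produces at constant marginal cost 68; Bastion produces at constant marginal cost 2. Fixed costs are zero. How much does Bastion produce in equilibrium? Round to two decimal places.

The follower Bastion best-responds to any q_F: π_B = (304 - Q)q_B - 2q_B.
Setting the follower's marginal profit to zero, 302 - q_F - 2q_B = 0, i.e. q_B = (302 - q_F)/2.
Flint substitutes q_B(q_F) into its own profit: π_F = q_F(304 - q_F - (302 - q_F)/2) - 68q_F = (153 - (1/2)q_F)q_F - 68q_F.
Maximising: ∂π_F/∂q_F = 85 - q_F = 0, giving q_F = 85.
Then q_B = (302 - 85)/2 = 217/2.

108.50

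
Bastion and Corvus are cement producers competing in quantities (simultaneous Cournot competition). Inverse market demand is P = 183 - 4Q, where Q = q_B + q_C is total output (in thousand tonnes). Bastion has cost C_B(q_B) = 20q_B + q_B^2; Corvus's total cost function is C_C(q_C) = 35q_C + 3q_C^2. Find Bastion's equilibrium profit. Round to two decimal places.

Bastion's profit: π_B = (183 - 4Q)q_B - (20q_B + q_B²). Setting ∂π_B/∂q_B = 0: 163 - 10q_B - 4(q_C) = 0.
Corvus's profit: π_C = (183 - 4Q)q_C - (35q_C + 3q_C²). Setting ∂π_C/∂q_C = 0: 148 - 14q_C - 4(q_B) = 0.
So q_B = (163 - 4q_C)/10 and q_C = (148 - 4q_B)/14.
Substituting one into the other gives q_B = 845/62 and q_C = 207/31.
Price P = 183 - 4·(1259/62) = 101.7742.
Bastion's profit: 101.7742·(845/62) - 20·(845/62) - (845/62)² = 928.7526.

928.75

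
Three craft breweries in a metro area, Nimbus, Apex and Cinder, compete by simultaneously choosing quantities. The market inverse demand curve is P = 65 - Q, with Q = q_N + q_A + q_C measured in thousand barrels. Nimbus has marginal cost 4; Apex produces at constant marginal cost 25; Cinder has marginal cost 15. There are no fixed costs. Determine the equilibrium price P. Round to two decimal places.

Nimbus's profit: π_N = (65 - Q)q_N - (4q_N). Setting ∂π_N/∂q_N = 0: 61 - 2q_N - (q_A + q_C) = 0.
Apex's profit: π_A = (65 - Q)q_A - (25q_A). Setting ∂π_A/∂q_A = 0: 40 - 2q_A - (q_N + q_C) = 0.
Cinder's first-order condition: 50 - 2q_C - (q_N + q_A) = 0.
Summing all 3 equations gives 151 − 4Q = 0, hence Q = 151/4.
Back-substituting: q_N = (61 − 151/4) = 93/4, q_A = (40 − 151/4) = 9/4, q_C = (50 − 151/4) = 49/4.
Total output Q = 151/4, so price P = 65 - 151/4 = 109/4.

27.25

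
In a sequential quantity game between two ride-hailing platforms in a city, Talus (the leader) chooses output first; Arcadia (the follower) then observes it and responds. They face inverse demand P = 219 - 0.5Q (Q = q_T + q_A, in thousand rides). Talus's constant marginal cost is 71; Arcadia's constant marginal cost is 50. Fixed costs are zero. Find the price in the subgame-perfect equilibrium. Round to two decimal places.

Solve by backward induction. Given q_T, the follower Arcadia maximises π_A = (219 - (1/2)q_T - (1/2)q_A)q_A - 50q_A.
Follower FOC: 169 - (1/2)q_T - q_A = 0, so q_A(q_T) = (169 - (1/2)q_T).
Talus substitutes q_A(q_T) into its own profit: π_T = q_T(219 - (1/2)q_T - (169 - (1/2)q_T)/2) - 71q_T = (269/2 - (1/4)q_T)q_T - 71q_T.
Leader FOC: 127/2 - (1/2)q_T = 0, so q_T = 127.
Then q_A = (169 - (1/2)·127) = 211/2.
Total output Q = 465/2, so price P = 219 - (1/2)·(465/2) = 411/4.

102.75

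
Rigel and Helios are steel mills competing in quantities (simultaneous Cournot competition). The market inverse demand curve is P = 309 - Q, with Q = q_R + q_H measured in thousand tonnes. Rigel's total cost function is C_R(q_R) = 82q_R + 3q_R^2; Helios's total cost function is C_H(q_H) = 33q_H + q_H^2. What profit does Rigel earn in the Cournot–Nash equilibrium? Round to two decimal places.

Rigel's profit: π_R = (309 - Q)q_R - (82q_R + 3q_R²). Setting ∂π_R/∂q_R = 0: 227 - 8q_R - (q_H) = 0.
Helios's first-order condition: 276 - 4q_H - (q_R) = 0.
Rearranging gives the reaction functions q_R = (227 - q_H)/8 and q_H = (276 - q_R)/4.
Substituting one into the other gives q_R = 632/31 and q_H = 1981/31.
Price P = 309 - 84.2903 = 224.7097.
Rigel's profit: 224.7097·(632/31) - 82·(632/31) - 3(632/31)² = 1662.5349.

1662.53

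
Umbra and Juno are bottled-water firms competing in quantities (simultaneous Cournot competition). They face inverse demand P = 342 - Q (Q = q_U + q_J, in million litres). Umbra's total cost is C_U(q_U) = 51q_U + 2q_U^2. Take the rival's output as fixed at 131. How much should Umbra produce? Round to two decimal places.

With the rival's output fixed at 131, Umbra's profit is π_U = (342 - 131 - q_U)q_U - (51q_U + 2q_U²) = (211 - q_U)q_U - (51q_U + 2q_U²).
∂π_U/∂q_U = 160 - 6q_U = 0, so q_U = 80/3.

26.67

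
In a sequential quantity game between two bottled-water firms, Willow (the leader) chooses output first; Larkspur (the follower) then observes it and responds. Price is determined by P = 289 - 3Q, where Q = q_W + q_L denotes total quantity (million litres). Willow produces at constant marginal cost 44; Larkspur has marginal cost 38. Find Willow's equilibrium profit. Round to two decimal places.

Solve by backward induction. Given q_W, the follower Larkspur maximises π_L = (289 - 3q_W - 3q_L)q_L - 38q_L.
∂π_L/∂q_L = 251 - 3q_W - 6q_L = 0 gives the reaction function q_L = (251 - 3q_W)/6.
The leader anticipates this reaction. Substituting into P = 289 - 3Q gives P = 327/2 - (3/2)q_W, so π_W = (327/2 - (3/2)q_W)q_W - 44q_W.
Leader FOC: 239/2 - 3q_W = 0, so q_W = 239/6.
Then q_L = (251 - 3·(239/6))/6 = 263/12.
Price P = 289 - 3·(247/4) = 415/4.
Willow's profit: (415/4 - 44)·(239/6) = 2380.0417.

2380.04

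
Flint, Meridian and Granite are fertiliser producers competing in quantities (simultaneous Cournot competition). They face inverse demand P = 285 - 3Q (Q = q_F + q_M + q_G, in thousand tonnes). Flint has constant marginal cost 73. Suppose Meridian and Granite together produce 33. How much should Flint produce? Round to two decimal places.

With rivals' combined output fixed at 33, Flint's profit is π_F = (285 - 3·33 - 3q_F)q_F - (73q_F) = (186 - 3q_F)q_F - (73q_F).
∂π_F/∂q_F = 113 - 6q_F = 0, so q_F = 113/6.

18.83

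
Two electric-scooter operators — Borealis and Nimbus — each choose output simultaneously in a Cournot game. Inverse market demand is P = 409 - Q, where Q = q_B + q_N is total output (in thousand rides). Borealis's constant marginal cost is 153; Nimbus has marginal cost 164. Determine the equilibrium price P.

242

Borealis's profit: π_B = (409 - Q)q_B - (153q_B). Setting ∂π_B/∂q_B = 0: 256 - 2q_B - (q_N) = 0.
Nimbus's first-order condition: 245 - 2q_N - (q_B) = 0.
Rearranging gives the reaction functions q_B = (256 - q_N)/2 and q_N = (245 - q_B)/2.
Solving the pair: q_B = 89, q_N = 78.
Total output Q = 167, so price P = 409 - 167 = 242.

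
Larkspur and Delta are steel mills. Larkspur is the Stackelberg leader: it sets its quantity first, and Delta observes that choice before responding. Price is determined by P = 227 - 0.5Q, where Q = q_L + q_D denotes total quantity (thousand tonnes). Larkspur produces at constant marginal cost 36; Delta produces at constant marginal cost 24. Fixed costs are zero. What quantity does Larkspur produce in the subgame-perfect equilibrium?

Solve by backward induction. Given q_L, the follower Delta maximises π_D = (227 - (1/2)q_L - (1/2)q_D)q_D - 24q_D.
Setting the follower's marginal profit to zero, 203 - (1/2)q_L - q_D = 0, i.e. q_D = (203 - (1/2)q_L).
The leader anticipates this reaction. Substituting into P = 227 - 0.5Q gives P = 251/2 - (1/4)q_L, so π_L = (251/2 - (1/4)q_L)q_L - 36q_L.
The leader's first-order condition 179/2 - (1/2)q_L = 0 yields q_L = 179.
Then q_D = (203 - (1/2)·179) = 227/2.

179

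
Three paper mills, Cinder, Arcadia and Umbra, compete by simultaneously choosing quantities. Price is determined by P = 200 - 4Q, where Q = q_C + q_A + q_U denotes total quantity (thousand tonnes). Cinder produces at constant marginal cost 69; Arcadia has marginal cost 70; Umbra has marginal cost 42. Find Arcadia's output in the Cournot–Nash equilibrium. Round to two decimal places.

Cinder's profit: π_C = (200 - 4Q)q_C - (69q_C). Setting ∂π_C/∂q_C = 0: 131 - 8q_C - 4(q_A + q_U) = 0.
Arcadia's first-order condition: 130 - 8q_A - 4(q_C + q_U) = 0.
Umbra's first-order condition: 158 - 8q_U - 4(q_C + q_A) = 0.
Adding the 3 conditions: 419 − 8Q − 8Q = 0, i.e. Q = 419/16.
Back-substituting: q_C = (131 − 419/4)/4 = 105/16, q_A = (130 − 419/4)/4 = 101/16, q_U = (158 − 419/4)/4 = 213/16.

6.31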